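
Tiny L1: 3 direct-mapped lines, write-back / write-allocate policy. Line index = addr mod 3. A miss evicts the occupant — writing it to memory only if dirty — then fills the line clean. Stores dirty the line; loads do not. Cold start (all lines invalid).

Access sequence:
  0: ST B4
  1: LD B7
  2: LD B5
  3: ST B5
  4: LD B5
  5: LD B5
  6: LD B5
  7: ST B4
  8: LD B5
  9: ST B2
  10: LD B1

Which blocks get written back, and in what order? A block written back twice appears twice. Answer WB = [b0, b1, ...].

WB = [4, 5, 4]

0: W B4 → L1 miss [D]
1: R B7 → L1 miss wb→B4 [-]
2: R B5 → L2 miss [-]
3: W B5 → L2 hit [D]
4: R B5 → L2 hit [D]
5: R B5 → L2 hit [D]
6: R B5 → L2 hit [D]
7: W B4 → L1 miss [D]
8: R B5 → L2 hit [D]
9: W B2 → L2 miss wb→B5 [D]
10: R B1 → L1 miss wb→B4 [-]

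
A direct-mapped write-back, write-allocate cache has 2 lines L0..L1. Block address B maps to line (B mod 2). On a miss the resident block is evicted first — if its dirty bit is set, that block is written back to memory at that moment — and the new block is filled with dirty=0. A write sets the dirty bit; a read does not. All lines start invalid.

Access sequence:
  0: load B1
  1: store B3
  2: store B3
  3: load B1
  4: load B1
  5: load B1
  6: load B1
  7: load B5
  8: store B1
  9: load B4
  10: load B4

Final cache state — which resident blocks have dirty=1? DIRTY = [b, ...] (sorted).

DIRTY = [1]

0: R B1 -> L1 miss  d=-]
1: W B3 -> L1 miss  d=D]
2: W B3 -> L1 hit  d=D]
3: R B1 -> L1 miss wb->B3  d=-]
4: R B1 -> L1 hit  d=-]
5: R B1 -> L1 hit  d=-]
6: R B1 -> L1 hit  d=-]
7: R B5 -> L1 miss  d=-]
8: W B1 -> L1 miss  d=D]
9: R B4 -> L0 miss  d=-]
10: R B4 -> L0 hit  d=-]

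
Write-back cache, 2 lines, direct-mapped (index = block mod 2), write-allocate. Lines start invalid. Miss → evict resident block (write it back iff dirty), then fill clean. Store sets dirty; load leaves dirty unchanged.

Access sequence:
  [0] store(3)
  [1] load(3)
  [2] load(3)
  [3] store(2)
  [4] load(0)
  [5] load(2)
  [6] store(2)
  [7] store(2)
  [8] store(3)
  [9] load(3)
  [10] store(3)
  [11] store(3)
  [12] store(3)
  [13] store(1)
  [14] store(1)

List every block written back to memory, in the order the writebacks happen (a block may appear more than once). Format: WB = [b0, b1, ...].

WB = [2, 3]

0: W B3 → L1 miss [D]
1: R B3 → L1 hit [D]
2: R B3 → L1 hit [D]
3: W B2 → L0 miss [D]
4: R B0 → L0 miss wb→B2 [-]
5: R B2 → L0 miss [-]
6: W B2 → L0 hit [D]
7: W B2 → L0 hit [D]
8: W B3 → L1 hit [D]
9: R B3 → L1 hit [D]
10: W B3 → L1 hit [D]
11: W B3 → L1 hit [D]
12: W B3 → L1 hit [D]
13: W B1 → L1 miss wb→B3 [D]
14: W B1 → L1 hit [D]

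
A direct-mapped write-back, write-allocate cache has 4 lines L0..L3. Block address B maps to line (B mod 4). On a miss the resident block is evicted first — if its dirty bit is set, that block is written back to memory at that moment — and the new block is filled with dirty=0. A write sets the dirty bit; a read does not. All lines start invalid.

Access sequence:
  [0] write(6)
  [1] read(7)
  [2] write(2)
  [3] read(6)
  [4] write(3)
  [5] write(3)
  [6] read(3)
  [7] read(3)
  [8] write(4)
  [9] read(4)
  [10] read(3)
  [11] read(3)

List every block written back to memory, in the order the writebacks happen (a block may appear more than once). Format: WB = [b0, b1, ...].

WB = [6, 2]

0: W B6 → L2 miss [D]
1: R B7 → L3 miss [-]
2: W B2 → L2 miss wb→B6 [D]
3: R B6 → L2 miss wb→B2 [-]
4: W B3 → L3 miss [D]
5: W B3 → L3 hit [D]
6: R B3 → L3 hit [D]
7: R B3 → L3 hit [D]
8: W B4 → L0 miss [D]
9: R B4 → L0 hit [D]
10: R B3 → L3 hit [D]
11: R B3 → L3 hit [D]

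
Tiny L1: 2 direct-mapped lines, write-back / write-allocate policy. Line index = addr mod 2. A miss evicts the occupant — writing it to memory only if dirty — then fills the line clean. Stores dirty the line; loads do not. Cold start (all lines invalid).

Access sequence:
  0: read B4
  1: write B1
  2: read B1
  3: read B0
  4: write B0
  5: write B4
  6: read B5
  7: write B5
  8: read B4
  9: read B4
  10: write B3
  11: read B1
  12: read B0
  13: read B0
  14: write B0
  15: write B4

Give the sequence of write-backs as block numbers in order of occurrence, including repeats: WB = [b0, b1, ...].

  0 | R B4 → L0 miss [-]
  1 | W B1 → L1 miss [D]
  2 | R B1 → L1 hit [D]
  3 | R B0 → L0 miss [-]
  4 | W B0 → L0 hit [D]
  5 | W B4 → L0 miss wb→B0 [D]
  6 | R B5 → L1 miss wb→B1 [-]
  7 | W B5 → L1 hit [D]
  8 | R B4 → L0 hit [D]
  9 | R B4 → L0 hit [D]
  10 | W B3 → L1 miss wb→B5 [D]
  11 | R B1 → L1 miss wb→B3 [-]
  12 | R B0 → L0 miss wb→B4 [-]
  13 | R B0 → L0 hit [-]
  14 | W B0 → L0 hit [D]
  15 | W B4 → L0 miss wb→B0 [D]

WB = [0, 1, 5, 3, 4, 0]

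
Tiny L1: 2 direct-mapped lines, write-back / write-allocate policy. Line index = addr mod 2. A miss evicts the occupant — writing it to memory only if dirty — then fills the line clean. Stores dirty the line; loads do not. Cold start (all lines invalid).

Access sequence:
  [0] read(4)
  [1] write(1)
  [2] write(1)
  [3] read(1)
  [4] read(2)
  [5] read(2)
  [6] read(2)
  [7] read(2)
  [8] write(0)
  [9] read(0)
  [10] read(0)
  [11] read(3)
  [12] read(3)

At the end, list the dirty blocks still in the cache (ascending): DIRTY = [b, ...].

  0 | R B4 → L0 miss [-]
  1 | W B1 → L1 miss [D]
  2 | W B1 → L1 hit [D]
  3 | R B1 → L1 hit [D]
  4 | R B2 → L0 miss [-]
  5 | R B2 → L0 hit [-]
  6 | R B2 → L0 hit [-]
  7 | R B2 → L0 hit [-]
  8 | W B0 → L0 miss [D]
  9 | R B0 → L0 hit [D]
  10 | R B0 → L0 hit [D]
  11 | R B3 → L1 miss wb→B1 [-]
  12 | R B3 → L1 hit [-]

DIRTY = [0]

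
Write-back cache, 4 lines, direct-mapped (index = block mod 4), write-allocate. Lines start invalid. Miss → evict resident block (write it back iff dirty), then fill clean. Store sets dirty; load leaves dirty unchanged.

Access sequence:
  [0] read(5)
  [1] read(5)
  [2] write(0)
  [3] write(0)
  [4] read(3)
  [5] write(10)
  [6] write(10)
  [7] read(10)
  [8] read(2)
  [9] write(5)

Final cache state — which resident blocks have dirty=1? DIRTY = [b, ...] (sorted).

DIRTY = [0, 5]

  0 | R B5 → L1 miss [-]
  1 | R B5 → L1 hit [-]
  2 | W B0 → L0 miss [D]
  3 | W B0 → L0 hit [D]
  4 | R B3 → L3 miss [-]
  5 | W B10 → L2 miss [D]
  6 | W B10 → L2 hit [D]
  7 | R B10 → L2 hit [D]
  8 | R B2 → L2 miss wb→B10 [-]
  9 | W B5 → L1 hit [D]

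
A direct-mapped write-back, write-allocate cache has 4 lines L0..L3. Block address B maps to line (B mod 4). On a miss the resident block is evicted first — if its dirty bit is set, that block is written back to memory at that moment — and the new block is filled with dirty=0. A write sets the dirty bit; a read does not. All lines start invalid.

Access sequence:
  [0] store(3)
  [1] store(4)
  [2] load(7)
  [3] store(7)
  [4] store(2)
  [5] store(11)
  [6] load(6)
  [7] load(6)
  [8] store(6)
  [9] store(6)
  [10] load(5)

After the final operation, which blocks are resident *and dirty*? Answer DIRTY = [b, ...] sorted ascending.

DIRTY = [4, 6, 11]

0: W B3 -> L3 miss  d=D]
1: W B4 -> L0 miss  d=D]
2: R B7 -> L3 miss wb->B3  d=-]
3: W B7 -> L3 hit  d=D]
4: W B2 -> L2 miss  d=D]
5: W B11 -> L3 miss wb->B7  d=D]
6: R B6 -> L2 miss wb->B2  d=-]
7: R B6 -> L2 hit  d=-]
8: W B6 -> L2 hit  d=D]
9: W B6 -> L2 hit  d=D]
10: R B5 -> L1 miss  d=-]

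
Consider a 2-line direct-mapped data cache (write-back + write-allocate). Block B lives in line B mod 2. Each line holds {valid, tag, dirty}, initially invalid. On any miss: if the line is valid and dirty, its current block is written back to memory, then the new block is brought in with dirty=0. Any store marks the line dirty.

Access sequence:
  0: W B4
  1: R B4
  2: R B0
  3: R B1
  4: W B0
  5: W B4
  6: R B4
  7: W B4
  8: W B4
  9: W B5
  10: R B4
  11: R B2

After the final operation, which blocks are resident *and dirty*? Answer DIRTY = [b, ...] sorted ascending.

DIRTY = [5]

0: W B4 → L0 miss [D]
1: R B4 → L0 hit [D]
2: R B0 → L0 miss wb→B4 [-]
3: R B1 → L1 miss [-]
4: W B0 → L0 hit [D]
5: W B4 → L0 miss wb→B0 [D]
6: R B4 → L0 hit [D]
7: W B4 → L0 hit [D]
8: W B4 → L0 hit [D]
9: W B5 → L1 miss [D]
10: R B4 → L0 hit [D]
11: R B2 → L0 miss wb→B4 [-]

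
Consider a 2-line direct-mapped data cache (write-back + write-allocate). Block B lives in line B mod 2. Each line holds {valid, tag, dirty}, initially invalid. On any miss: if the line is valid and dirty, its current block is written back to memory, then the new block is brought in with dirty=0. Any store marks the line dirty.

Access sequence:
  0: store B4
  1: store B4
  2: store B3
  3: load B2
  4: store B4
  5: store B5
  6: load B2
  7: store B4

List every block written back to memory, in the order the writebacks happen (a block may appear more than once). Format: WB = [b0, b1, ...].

  0 | W B4 → L0 miss [D]
  1 | W B4 → L0 hit [D]
  2 | W B3 → L1 miss [D]
  3 | R B2 → L0 miss wb→B4 [-]
  4 | W B4 → L0 miss [D]
  5 | W B5 → L1 miss wb→B3 [D]
  6 | R B2 → L0 miss wb→B4 [-]
  7 | W B4 → L0 miss [D]

WB = [4, 3, 4]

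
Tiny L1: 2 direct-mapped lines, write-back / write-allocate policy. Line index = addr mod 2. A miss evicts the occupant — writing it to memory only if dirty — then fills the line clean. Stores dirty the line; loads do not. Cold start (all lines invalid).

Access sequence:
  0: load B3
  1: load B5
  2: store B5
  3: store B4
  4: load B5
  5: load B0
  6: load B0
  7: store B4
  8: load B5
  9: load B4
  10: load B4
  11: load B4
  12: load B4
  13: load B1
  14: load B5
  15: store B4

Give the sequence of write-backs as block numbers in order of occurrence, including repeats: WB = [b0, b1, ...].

WB = [4, 5]

  0 | R B3 → L1 miss [-]
  1 | R B5 → L1 miss [-]
  2 | W B5 → L1 hit [D]
  3 | W B4 → L0 miss [D]
  4 | R B5 → L1 hit [D]
  5 | R B0 → L0 miss wb→B4 [-]
  6 | R B0 → L0 hit [-]
  7 | W B4 → L0 miss [D]
  8 | R B5 → L1 hit [D]
  9 | R B4 → L0 hit [D]
  10 | R B4 → L0 hit [D]
  11 | R B4 → L0 hit [D]
  12 | R B4 → L0 hit [D]
  13 | R B1 → L1 miss wb→B5 [-]
  14 | R B5 → L1 miss [-]
  15 | W B4 → L0 hit [D]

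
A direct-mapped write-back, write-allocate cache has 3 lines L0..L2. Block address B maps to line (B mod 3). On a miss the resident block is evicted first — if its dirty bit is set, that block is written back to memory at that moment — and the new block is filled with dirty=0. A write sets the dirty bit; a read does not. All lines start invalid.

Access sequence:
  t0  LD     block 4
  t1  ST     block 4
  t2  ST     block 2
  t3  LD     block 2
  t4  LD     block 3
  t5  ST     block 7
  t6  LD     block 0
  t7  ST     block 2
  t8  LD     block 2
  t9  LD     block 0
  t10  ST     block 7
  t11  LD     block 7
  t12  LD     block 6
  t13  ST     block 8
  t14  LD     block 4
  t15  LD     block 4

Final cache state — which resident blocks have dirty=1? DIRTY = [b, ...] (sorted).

0: R B4 -> L1 miss  d=-]
1: W B4 -> L1 hit  d=D]
2: W B2 -> L2 miss  d=D]
3: R B2 -> L2 hit  d=D]
4: R B3 -> L0 miss  d=-]
5: W B7 -> L1 miss wb->B4  d=D]
6: R B0 -> L0 miss  d=-]
7: W B2 -> L2 hit  d=D]
8: R B2 -> L2 hit  d=D]
9: R B0 -> L0 hit  d=-]
10: W B7 -> L1 hit  d=D]
11: R B7 -> L1 hit  d=D]
12: R B6 -> L0 miss  d=-]
13: W B8 -> L2 miss wb->B2  d=D]
14: R B4 -> L1 miss wb->B7  d=-]
15: R B4 -> L1 hit  d=-]

DIRTY = [8]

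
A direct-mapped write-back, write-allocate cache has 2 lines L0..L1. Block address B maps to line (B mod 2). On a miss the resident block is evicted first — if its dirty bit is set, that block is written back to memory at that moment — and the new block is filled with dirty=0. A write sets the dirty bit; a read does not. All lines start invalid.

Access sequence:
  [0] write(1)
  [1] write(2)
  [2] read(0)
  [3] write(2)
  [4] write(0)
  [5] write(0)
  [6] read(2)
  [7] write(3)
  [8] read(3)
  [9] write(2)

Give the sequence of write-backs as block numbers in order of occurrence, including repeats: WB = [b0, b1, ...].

0: W B1 -> L1 miss  d=D]
1: W B2 -> L0 miss  d=D]
2: R B0 -> L0 miss wb->B2  d=-]
3: W B2 -> L0 miss  d=D]
4: W B0 -> L0 miss wb->B2  d=D]
5: W B0 -> L0 hit  d=D]
6: R B2 -> L0 miss wb->B0  d=-]
7: W B3 -> L1 miss wb->B1  d=D]
8: R B3 -> L1 hit  d=D]
9: W B2 -> L0 hit  d=D]

WB = [2, 2, 0, 1]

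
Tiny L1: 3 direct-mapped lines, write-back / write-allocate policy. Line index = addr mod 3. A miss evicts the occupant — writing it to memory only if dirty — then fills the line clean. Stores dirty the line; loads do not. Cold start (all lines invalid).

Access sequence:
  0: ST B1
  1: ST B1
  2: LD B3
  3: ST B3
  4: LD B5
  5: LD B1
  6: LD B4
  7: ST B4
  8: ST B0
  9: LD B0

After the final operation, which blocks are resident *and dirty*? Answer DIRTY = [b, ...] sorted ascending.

0: W B1 → L1 miss [D]
1: W B1 → L1 hit [D]
2: R B3 → L0 miss [-]
3: W B3 → L0 hit [D]
4: R B5 → L2 miss [-]
5: R B1 → L1 hit [D]
6: R B4 → L1 miss wb→B1 [-]
7: W B4 → L1 hit [D]
8: W B0 → L0 miss wb→B3 [D]
9: R B0 → L0 hit [D]

DIRTY = [0, 4]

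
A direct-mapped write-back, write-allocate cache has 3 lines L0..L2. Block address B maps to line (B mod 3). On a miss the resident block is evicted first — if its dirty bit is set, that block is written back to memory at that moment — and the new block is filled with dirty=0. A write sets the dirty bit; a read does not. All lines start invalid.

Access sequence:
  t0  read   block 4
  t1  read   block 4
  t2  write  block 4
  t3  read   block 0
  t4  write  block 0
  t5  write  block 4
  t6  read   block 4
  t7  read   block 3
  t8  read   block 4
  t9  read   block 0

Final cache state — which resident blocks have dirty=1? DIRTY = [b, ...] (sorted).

0: R B4 → L1 miss [-]
1: R B4 → L1 hit [-]
2: W B4 → L1 hit [D]
3: R B0 → L0 miss [-]
4: W B0 → L0 hit [D]
5: W B4 → L1 hit [D]
6: R B4 → L1 hit [D]
7: R B3 → L0 miss wb→B0 [-]
8: R B4 → L1 hit [D]
9: R B0 → L0 miss [-]

DIRTY = [4]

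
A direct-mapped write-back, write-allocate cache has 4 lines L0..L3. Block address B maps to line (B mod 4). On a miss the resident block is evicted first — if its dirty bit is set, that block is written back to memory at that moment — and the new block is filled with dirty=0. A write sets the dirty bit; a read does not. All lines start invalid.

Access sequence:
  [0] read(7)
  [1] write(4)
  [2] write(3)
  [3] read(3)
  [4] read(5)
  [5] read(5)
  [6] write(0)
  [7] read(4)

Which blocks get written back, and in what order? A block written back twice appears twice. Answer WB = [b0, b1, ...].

WB = [4, 0]

0: R B7 → L3 miss [-]
1: W B4 → L0 miss [D]
2: W B3 → L3 miss [D]
3: R B3 → L3 hit [D]
4: R B5 → L1 miss [-]
5: R B5 → L1 hit [-]
6: W B0 → L0 miss wb→B4 [D]
7: R B4 → L0 miss wb→B0 [-]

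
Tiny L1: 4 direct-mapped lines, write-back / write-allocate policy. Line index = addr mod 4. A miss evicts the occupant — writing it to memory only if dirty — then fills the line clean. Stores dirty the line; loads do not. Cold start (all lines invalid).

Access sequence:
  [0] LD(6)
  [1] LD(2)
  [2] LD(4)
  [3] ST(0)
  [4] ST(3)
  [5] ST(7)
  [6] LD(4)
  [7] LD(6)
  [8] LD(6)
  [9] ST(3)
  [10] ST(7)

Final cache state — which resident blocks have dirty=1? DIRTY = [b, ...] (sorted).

0: R B6 -> L2 miss  d=-]
1: R B2 -> L2 miss  d=-]
2: R B4 -> L0 miss  d=-]
3: W B0 -> L0 miss  d=D]
4: W B3 -> L3 miss  d=D]
5: W B7 -> L3 miss wb->B3  d=D]
6: R B4 -> L0 miss wb->B0  d=-]
7: R B6 -> L2 miss  d=-]
8: R B6 -> L2 hit  d=-]
9: W B3 -> L3 miss wb->B7  d=D]
10: W B7 -> L3 miss wb->B3  d=D]

DIRTY = [7]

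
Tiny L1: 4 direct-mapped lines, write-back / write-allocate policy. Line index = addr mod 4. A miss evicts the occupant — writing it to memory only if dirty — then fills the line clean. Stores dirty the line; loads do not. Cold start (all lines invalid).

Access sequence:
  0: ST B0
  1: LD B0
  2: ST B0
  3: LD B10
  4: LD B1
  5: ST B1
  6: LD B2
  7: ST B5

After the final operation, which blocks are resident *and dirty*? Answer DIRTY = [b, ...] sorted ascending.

DIRTY = [0, 5]

0: W B0 -> L0 miss  d=D]
1: R B0 -> L0 hit  d=D]
2: W B0 -> L0 hit  d=D]
3: R B10 -> L2 miss  d=-]
4: R B1 -> L1 miss  d=-]
5: W B1 -> L1 hit  d=D]
6: R B2 -> L2 miss  d=-]
7: W B5 -> L1 miss wb->B1  d=D]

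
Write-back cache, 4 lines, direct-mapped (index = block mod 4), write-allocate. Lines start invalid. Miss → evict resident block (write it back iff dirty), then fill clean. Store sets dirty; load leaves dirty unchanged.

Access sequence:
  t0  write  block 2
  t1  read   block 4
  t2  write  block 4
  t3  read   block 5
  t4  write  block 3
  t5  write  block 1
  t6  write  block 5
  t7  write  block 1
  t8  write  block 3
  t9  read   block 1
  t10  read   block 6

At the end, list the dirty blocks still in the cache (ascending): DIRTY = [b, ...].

0: W B2 → L2 miss [D]
1: R B4 → L0 miss [-]
2: W B4 → L0 hit [D]
3: R B5 → L1 miss [-]
4: W B3 → L3 miss [D]
5: W B1 → L1 miss [D]
6: W B5 → L1 miss wb→B1 [D]
7: W B1 → L1 miss wb→B5 [D]
8: W B3 → L3 hit [D]
9: R B1 → L1 hit [D]
10: R B6 → L2 miss wb→B2 [-]

DIRTY = [1, 3, 4]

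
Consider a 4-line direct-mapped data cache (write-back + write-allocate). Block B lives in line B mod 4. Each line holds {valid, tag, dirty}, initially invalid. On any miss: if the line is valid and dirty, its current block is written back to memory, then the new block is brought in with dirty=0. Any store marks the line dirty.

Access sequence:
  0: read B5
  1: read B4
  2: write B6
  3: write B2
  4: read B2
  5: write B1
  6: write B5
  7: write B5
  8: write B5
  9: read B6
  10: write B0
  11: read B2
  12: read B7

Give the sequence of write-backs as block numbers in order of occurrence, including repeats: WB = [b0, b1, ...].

WB = [6, 1, 2]

  0 | R B5 → L1 miss [-]
  1 | R B4 → L0 miss [-]
  2 | W B6 → L2 miss [D]
  3 | W B2 → L2 miss wb→B6 [D]
  4 | R B2 → L2 hit [D]
  5 | W B1 → L1 miss [D]
  6 | W B5 → L1 miss wb→B1 [D]
  7 | W B5 → L1 hit [D]
  8 | W B5 → L1 hit [D]
  9 | R B6 → L2 miss wb→B2 [-]
  10 | W B0 → L0 miss [D]
  11 | R B2 → L2 miss [-]
  12 | R B7 → L3 miss [-]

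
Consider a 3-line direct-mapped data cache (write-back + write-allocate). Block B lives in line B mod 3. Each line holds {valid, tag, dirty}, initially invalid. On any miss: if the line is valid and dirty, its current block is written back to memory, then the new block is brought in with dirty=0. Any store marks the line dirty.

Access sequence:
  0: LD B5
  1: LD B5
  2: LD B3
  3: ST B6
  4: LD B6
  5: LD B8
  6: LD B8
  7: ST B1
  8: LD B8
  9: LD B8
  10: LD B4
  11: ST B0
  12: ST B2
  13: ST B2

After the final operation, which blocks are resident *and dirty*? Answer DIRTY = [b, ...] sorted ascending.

DIRTY = [0, 2]

0: R B5 → L2 miss [-]
1: R B5 → L2 hit [-]
2: R B3 → L0 miss [-]
3: W B6 → L0 miss [D]
4: R B6 → L0 hit [D]
5: R B8 → L2 miss [-]
6: R B8 → L2 hit [-]
7: W B1 → L1 miss [D]
8: R B8 → L2 hit [-]
9: R B8 → L2 hit [-]
10: R B4 → L1 miss wb→B1 [-]
11: W B0 → L0 miss wb→B6 [D]
12: W B2 → L2 miss [D]
13: W B2 → L2 hit [D]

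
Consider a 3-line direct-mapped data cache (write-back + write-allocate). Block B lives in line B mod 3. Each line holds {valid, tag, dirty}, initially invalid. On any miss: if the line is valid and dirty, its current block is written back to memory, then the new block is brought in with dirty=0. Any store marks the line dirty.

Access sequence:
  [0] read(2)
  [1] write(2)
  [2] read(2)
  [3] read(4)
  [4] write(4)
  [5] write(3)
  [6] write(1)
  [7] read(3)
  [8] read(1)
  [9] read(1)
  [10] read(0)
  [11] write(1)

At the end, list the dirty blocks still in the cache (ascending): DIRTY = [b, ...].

0: R B2 → L2 miss [-]
1: W B2 → L2 hit [D]
2: R B2 → L2 hit [D]
3: R B4 → L1 miss [-]
4: W B4 → L1 hit [D]
5: W B3 → L0 miss [D]
6: W B1 → L1 miss wb→B4 [D]
7: R B3 → L0 hit [D]
8: R B1 → L1 hit [D]
9: R B1 → L1 hit [D]
10: R B0 → L0 miss wb→B3 [-]
11: W B1 → L1 hit [D]

DIRTY = [1, 2]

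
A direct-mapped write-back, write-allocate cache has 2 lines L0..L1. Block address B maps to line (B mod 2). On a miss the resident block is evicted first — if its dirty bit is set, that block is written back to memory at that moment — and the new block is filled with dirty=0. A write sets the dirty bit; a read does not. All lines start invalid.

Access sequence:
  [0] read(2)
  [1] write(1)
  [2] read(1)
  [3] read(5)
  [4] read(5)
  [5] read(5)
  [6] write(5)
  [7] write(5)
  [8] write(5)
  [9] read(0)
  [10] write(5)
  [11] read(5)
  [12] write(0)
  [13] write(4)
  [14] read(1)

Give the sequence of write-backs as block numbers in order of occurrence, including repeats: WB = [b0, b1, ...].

WB = [1, 0, 5]

0: R B2 → L0 miss [-]
1: W B1 → L1 miss [D]
2: R B1 → L1 hit [D]
3: R B5 → L1 miss wb→B1 [-]
4: R B5 → L1 hit [-]
5: R B5 → L1 hit [-]
6: W B5 → L1 hit [D]
7: W B5 → L1 hit [D]
8: W B5 → L1 hit [D]
9: R B0 → L0 miss [-]
10: W B5 → L1 hit [D]
11: R B5 → L1 hit [D]
12: W B0 → L0 hit [D]
13: W B4 → L0 miss wb→B0 [D]
14: R B1 → L1 miss wb→B5 [-]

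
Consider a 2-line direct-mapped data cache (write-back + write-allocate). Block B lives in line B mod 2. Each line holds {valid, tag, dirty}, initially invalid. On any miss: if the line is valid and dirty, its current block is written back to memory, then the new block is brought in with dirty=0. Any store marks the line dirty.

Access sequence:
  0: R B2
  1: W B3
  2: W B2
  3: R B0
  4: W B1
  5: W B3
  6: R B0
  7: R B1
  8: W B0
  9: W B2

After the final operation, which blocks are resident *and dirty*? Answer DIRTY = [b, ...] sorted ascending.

DIRTY = [2]

  0 | R B2 → L0 miss [-]
  1 | W B3 → L1 miss [D]
  2 | W B2 → L0 hit [D]
  3 | R B0 → L0 miss wb→B2 [-]
  4 | W B1 → L1 miss wb→B3 [D]
  5 | W B3 → L1 miss wb→B1 [D]
  6 | R B0 → L0 hit [-]
  7 | R B1 → L1 miss wb→B3 [-]
  8 | W B0 → L0 hit [D]
  9 | W B2 → L0 miss wb→B0 [D]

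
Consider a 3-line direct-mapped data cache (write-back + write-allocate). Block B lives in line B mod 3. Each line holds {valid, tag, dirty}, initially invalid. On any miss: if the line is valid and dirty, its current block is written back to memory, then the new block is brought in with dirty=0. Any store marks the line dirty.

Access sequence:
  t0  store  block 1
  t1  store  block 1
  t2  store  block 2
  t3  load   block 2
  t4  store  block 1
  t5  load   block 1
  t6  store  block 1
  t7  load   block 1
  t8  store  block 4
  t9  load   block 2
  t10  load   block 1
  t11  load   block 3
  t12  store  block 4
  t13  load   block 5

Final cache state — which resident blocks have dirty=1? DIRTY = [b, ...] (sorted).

0: W B1 → L1 miss [D]
1: W B1 → L1 hit [D]
2: W B2 → L2 miss [D]
3: R B2 → L2 hit [D]
4: W B1 → L1 hit [D]
5: R B1 → L1 hit [D]
6: W B1 → L1 hit [D]
7: R B1 → L1 hit [D]
8: W B4 → L1 miss wb→B1 [D]
9: R B2 → L2 hit [D]
10: R B1 → L1 miss wb→B4 [-]
11: R B3 → L0 miss [-]
12: W B4 → L1 miss [D]
13: R B5 → L2 miss wb→B2 [-]

DIRTY = [4]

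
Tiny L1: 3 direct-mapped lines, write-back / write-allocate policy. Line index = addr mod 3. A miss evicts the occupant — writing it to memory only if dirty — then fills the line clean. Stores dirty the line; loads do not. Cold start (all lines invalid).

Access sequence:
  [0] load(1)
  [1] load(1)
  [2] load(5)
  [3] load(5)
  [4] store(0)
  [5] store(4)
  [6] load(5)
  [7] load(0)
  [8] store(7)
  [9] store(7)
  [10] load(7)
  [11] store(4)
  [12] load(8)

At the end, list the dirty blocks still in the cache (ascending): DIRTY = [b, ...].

DIRTY = [0, 4]

0: R B1 → L1 miss [-]
1: R B1 → L1 hit [-]
2: R B5 → L2 miss [-]
3: R B5 → L2 hit [-]
4: W B0 → L0 miss [D]
5: W B4 → L1 miss [D]
6: R B5 → L2 hit [-]
7: R B0 → L0 hit [D]
8: W B7 → L1 miss wb→B4 [D]
9: W B7 → L1 hit [D]
10: R B7 → L1 hit [D]
11: W B4 → L1 miss wb→B7 [D]
12: R B8 → L2 miss [-]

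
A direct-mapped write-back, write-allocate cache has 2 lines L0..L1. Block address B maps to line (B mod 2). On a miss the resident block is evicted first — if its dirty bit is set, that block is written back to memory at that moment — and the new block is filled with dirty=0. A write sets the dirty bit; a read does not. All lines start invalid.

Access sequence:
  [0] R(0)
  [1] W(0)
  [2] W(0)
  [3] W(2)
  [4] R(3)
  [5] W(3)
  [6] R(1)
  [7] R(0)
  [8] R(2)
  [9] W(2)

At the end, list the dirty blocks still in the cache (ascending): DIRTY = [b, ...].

DIRTY = [2]

0: R B0 → L0 miss [-]
1: W B0 → L0 hit [D]
2: W B0 → L0 hit [D]
3: W B2 → L0 miss wb→B0 [D]
4: R B3 → L1 miss [-]
5: W B3 → L1 hit [D]
6: R B1 → L1 miss wb→B3 [-]
7: R B0 → L0 miss wb→B2 [-]
8: R B2 → L0 miss [-]
9: W B2 → L0 hit [D]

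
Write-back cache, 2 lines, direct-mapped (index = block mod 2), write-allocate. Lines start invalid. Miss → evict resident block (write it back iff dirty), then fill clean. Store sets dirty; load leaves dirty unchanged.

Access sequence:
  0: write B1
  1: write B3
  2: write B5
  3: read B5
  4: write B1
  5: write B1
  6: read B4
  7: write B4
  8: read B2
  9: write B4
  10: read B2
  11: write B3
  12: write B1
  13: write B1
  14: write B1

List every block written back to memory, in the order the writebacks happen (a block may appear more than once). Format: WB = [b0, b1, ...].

WB = [1, 3, 5, 4, 4, 1, 3]

0: W B1 → L1 miss [D]
1: W B3 → L1 miss wb→B1 [D]
2: W B5 → L1 miss wb→B3 [D]
3: R B5 → L1 hit [D]
4: W B1 → L1 miss wb→B5 [D]
5: W B1 → L1 hit [D]
6: R B4 → L0 miss [-]
7: W B4 → L0 hit [D]
8: R B2 → L0 miss wb→B4 [-]
9: W B4 → L0 miss [D]
10: R B2 → L0 miss wb→B4 [-]
11: W B3 → L1 miss wb→B1 [D]
12: W B1 → L1 miss wb→B3 [D]
13: W B1 → L1 hit [D]
14: W B1 → L1 hit [D]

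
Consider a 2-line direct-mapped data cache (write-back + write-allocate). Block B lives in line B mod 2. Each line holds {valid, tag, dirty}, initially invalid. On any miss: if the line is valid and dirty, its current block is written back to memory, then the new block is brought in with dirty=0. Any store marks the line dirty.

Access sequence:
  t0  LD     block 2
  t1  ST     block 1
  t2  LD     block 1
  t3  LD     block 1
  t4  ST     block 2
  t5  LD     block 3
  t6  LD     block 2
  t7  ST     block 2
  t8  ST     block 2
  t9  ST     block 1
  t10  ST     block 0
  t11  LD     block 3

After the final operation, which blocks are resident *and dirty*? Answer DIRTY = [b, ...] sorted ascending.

DIRTY = [0]

  0 | R B2 → L0 miss [-]
  1 | W B1 → L1 miss [D]
  2 | R B1 → L1 hit [D]
  3 | R B1 → L1 hit [D]
  4 | W B2 → L0 hit [D]
  5 | R B3 → L1 miss wb→B1 [-]
  6 | R B2 → L0 hit [D]
  7 | W B2 → L0 hit [D]
  8 | W B2 → L0 hit [D]
  9 | W B1 → L1 miss [D]
  10 | W B0 → L0 miss wb→B2 [D]
  11 | R B3 → L1 miss wb→B1 [-]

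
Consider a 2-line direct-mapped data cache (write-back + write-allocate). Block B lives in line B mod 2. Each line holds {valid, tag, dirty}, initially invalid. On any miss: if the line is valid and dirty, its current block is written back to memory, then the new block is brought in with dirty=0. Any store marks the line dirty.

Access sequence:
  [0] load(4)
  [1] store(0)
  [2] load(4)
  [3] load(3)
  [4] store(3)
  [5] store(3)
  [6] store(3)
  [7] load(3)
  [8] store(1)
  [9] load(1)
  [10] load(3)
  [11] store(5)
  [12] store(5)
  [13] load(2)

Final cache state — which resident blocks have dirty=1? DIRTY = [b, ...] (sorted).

0: R B4 → L0 miss [-]
1: W B0 → L0 miss [D]
2: R B4 → L0 miss wb→B0 [-]
3: R B3 → L1 miss [-]
4: W B3 → L1 hit [D]
5: W B3 → L1 hit [D]
6: W B3 → L1 hit [D]
7: R B3 → L1 hit [D]
8: W B1 → L1 miss wb→B3 [D]
9: R B1 → L1 hit [D]
10: R B3 → L1 miss wb→B1 [-]
11: W B5 → L1 miss [D]
12: W B5 → L1 hit [D]
13: R B2 → L0 miss [-]

DIRTY = [5]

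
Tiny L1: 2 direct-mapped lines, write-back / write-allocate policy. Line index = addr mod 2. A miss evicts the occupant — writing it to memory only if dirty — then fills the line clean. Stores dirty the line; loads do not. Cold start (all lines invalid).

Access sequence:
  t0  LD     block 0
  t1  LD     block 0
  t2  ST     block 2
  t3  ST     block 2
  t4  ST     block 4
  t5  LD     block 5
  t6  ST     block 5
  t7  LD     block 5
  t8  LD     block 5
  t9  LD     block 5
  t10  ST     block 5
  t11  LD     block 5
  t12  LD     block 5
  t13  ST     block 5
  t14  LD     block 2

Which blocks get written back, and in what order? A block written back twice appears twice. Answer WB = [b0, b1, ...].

WB = [2, 4]

0: R B0 → L0 miss [-]
1: R B0 → L0 hit [-]
2: W B2 → L0 miss [D]
3: W B2 → L0 hit [D]
4: W B4 → L0 miss wb→B2 [D]
5: R B5 → L1 miss [-]
6: W B5 → L1 hit [D]
7: R B5 → L1 hit [D]
8: R B5 → L1 hit [D]
9: R B5 → L1 hit [D]
10: W B5 → L1 hit [D]
11: R B5 → L1 hit [D]
12: R B5 → L1 hit [D]
13: W B5 → L1 hit [D]
14: R B2 → L0 miss wb→B4 [-]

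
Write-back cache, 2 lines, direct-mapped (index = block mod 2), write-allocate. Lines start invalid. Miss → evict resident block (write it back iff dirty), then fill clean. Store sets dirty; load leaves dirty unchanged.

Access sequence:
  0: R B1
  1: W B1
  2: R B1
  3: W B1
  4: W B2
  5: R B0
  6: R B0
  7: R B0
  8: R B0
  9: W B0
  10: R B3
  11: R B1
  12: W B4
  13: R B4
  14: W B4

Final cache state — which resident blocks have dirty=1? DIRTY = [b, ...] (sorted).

  0 | R B1 → L1 miss [-]
  1 | W B1 → L1 hit [D]
  2 | R B1 → L1 hit [D]
  3 | W B1 → L1 hit [D]
  4 | W B2 → L0 miss [D]
  5 | R B0 → L0 miss wb→B2 [-]
  6 | R B0 → L0 hit [-]
  7 | R B0 → L0 hit [-]
  8 | R B0 → L0 hit [-]
  9 | W B0 → L0 hit [D]
  10 | R B3 → L1 miss wb→B1 [-]
  11 | R B1 → L1 miss [-]
  12 | W B4 → L0 miss wb→B0 [D]
  13 | R B4 → L0 hit [D]
  14 | W B4 → L0 hit [D]

DIRTY = [4]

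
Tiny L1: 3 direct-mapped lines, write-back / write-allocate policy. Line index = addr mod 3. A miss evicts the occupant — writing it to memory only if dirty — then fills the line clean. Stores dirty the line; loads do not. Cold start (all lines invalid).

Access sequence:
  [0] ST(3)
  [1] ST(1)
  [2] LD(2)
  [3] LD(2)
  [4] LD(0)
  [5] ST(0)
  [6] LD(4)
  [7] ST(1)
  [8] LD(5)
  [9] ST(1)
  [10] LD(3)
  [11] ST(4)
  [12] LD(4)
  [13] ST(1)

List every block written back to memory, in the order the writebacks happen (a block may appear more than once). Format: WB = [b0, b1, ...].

WB = [3, 1, 0, 1, 4]

0: W B3 -> L0 miss  d=D]
1: W B1 -> L1 miss  d=D]
2: R B2 -> L2 miss  d=-]
3: R B2 -> L2 hit  d=-]
4: R B0 -> L0 miss wb->B3  d=-]
5: W B0 -> L0 hit  d=D]
6: R B4 -> L1 miss wb->B1  d=-]
7: W B1 -> L1 miss  d=D]
8: R B5 -> L2 miss  d=-]
9: W B1 -> L1 hit  d=D]
10: R B3 -> L0 miss wb->B0  d=-]
11: W B4 -> L1 miss wb->B1  d=D]
12: R B4 -> L1 hit  d=D]
13: W B1 -> L1 miss wb->B4  d=D]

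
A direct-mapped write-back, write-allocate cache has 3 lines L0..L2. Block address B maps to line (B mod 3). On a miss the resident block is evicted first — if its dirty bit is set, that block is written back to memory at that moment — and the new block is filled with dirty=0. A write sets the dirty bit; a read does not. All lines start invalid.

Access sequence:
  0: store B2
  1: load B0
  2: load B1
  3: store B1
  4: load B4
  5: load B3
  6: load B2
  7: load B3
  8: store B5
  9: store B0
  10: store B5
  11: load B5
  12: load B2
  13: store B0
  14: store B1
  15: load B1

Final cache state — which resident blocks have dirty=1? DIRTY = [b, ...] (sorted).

0: W B2 -> L2 miss  d=D]
1: R B0 -> L0 miss  d=-]
2: R B1 -> L1 miss  d=-]
3: W B1 -> L1 hit  d=D]
4: R B4 -> L1 miss wb->B1  d=-]
5: R B3 -> L0 miss  d=-]
6: R B2 -> L2 hit  d=D]
7: R B3 -> L0 hit  d=-]
8: W B5 -> L2 miss wb->B2  d=D]
9: W B0 -> L0 miss  d=D]
10: W B5 -> L2 hit  d=D]
11: R B5 -> L2 hit  d=D]
12: R B2 -> L2 miss wb->B5  d=-]
13: W B0 -> L0 hit  d=D]
14: W B1 -> L1 miss  d=D]
15: R B1 -> L1 hit  d=D]

DIRTY = [0, 1]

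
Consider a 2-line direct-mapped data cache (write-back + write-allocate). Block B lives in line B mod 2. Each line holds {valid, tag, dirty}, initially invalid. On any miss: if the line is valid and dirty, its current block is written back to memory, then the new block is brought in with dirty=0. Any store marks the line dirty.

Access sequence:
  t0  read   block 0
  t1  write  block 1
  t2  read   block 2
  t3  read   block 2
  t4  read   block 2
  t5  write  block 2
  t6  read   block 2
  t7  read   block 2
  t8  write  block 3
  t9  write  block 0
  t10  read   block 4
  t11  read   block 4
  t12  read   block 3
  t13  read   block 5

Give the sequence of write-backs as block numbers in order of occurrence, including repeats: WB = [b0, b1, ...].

  0 | R B0 → L0 miss [-]
  1 | W B1 → L1 miss [D]
  2 | R B2 → L0 miss [-]
  3 | R B2 → L0 hit [-]
  4 | R B2 → L0 hit [-]
  5 | W B2 → L0 hit [D]
  6 | R B2 → L0 hit [D]
  7 | R B2 → L0 hit [D]
  8 | W B3 → L1 miss wb→B1 [D]
  9 | W B0 → L0 miss wb→B2 [D]
  10 | R B4 → L0 miss wb→B0 [-]
  11 | R B4 → L0 hit [-]
  12 | R B3 → L1 hit [D]
  13 | R B5 → L1 miss wb→B3 [-]

WB = [1, 2, 0, 3]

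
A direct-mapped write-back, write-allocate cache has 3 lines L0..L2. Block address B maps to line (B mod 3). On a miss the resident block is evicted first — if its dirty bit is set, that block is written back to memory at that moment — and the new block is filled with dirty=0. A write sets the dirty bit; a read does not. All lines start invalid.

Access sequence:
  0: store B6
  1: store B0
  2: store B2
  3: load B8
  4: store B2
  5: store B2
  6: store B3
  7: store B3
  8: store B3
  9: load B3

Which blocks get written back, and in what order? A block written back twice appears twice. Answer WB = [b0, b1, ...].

  0 | W B6 → L0 miss [D]
  1 | W B0 → L0 miss wb→B6 [D]
  2 | W B2 → L2 miss [D]
  3 | R B8 → L2 miss wb→B2 [-]
  4 | W B2 → L2 miss [D]
  5 | W B2 → L2 hit [D]
  6 | W B3 → L0 miss wb→B0 [D]
  7 | W B3 → L0 hit [D]
  8 | W B3 → L0 hit [D]
  9 | R B3 → L0 hit [D]

WB = [6, 2, 0]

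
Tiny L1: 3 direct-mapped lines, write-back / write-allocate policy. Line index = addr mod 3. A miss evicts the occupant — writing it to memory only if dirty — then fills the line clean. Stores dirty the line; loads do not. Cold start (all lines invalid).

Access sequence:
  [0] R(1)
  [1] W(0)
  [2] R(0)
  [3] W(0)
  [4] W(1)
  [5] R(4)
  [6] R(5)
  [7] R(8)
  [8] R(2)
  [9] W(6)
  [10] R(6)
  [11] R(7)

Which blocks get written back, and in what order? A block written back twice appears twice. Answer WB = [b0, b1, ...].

0: R B1 -> L1 miss  d=-]
1: W B0 -> L0 miss  d=D]
2: R B0 -> L0 hit  d=D]
3: W B0 -> L0 hit  d=D]
4: W B1 -> L1 hit  d=D]
5: R B4 -> L1 miss wb->B1  d=-]
6: R B5 -> L2 miss  d=-]
7: R B8 -> L2 miss  d=-]
8: R B2 -> L2 miss  d=-]
9: W B6 -> L0 miss wb->B0  d=D]
10: R B6 -> L0 hit  d=D]
11: R B7 -> L1 miss  d=-]

WB = [1, 0]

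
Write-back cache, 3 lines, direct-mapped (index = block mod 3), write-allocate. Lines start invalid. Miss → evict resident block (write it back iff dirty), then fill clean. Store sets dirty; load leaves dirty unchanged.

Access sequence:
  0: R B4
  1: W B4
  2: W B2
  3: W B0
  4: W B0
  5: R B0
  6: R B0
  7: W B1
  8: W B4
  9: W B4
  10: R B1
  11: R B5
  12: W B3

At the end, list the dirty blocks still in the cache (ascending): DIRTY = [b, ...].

DIRTY = [3]

  0 | R B4 → L1 miss [-]
  1 | W B4 → L1 hit [D]
  2 | W B2 → L2 miss [D]
  3 | W B0 → L0 miss [D]
  4 | W B0 → L0 hit [D]
  5 | R B0 → L0 hit [D]
  6 | R B0 → L0 hit [D]
  7 | W B1 → L1 miss wb→B4 [D]
  8 | W B4 → L1 miss wb→B1 [D]
  9 | W B4 → L1 hit [D]
  10 | R B1 → L1 miss wb→B4 [-]
  11 | R B5 → L2 miss wb→B2 [-]
  12 | W B3 → L0 miss wb→B0 [D]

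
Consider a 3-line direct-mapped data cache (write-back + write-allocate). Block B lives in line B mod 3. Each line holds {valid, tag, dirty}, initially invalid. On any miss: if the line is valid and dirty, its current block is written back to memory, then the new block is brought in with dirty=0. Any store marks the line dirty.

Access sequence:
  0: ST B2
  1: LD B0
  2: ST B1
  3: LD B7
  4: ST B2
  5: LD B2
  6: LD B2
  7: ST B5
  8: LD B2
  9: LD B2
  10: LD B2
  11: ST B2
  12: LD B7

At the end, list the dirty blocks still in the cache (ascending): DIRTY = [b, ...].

DIRTY = [2]

  0 | W B2 → L2 miss [D]
  1 | R B0 → L0 miss [-]
  2 | W B1 → L1 miss [D]
  3 | R B7 → L1 miss wb→B1 [-]
  4 | W B2 → L2 hit [D]
  5 | R B2 → L2 hit [D]
  6 | R B2 → L2 hit [D]
  7 | W B5 → L2 miss wb→B2 [D]
  8 | R B2 → L2 miss wb→B5 [-]
  9 | R B2 → L2 hit [-]
  10 | R B2 → L2 hit [-]
  11 | W B2 → L2 hit [D]
  12 | R B7 → L1 hit [-]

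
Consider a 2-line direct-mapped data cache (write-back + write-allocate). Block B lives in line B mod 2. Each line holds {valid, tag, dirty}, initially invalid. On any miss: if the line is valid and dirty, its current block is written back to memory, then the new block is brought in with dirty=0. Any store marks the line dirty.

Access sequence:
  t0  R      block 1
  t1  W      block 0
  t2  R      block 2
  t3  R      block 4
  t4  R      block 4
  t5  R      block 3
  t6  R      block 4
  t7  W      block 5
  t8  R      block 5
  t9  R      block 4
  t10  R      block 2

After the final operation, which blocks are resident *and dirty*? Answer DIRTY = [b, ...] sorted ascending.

DIRTY = [5]

0: R B1 → L1 miss [-]
1: W B0 → L0 miss [D]
2: R B2 → L0 miss wb→B0 [-]
3: R B4 → L0 miss [-]
4: R B4 → L0 hit [-]
5: R B3 → L1 miss [-]
6: R B4 → L0 hit [-]
7: W B5 → L1 miss [D]
8: R B5 → L1 hit [D]
9: R B4 → L0 hit [-]
10: R B2 → L0 miss [-]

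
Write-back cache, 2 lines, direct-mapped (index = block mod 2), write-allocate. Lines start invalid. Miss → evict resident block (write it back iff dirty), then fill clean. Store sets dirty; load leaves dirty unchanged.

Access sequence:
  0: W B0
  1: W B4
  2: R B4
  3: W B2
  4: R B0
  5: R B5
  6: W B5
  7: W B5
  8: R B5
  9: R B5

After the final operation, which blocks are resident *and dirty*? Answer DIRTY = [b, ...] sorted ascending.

DIRTY = [5]

0: W B0 -> L0 miss  d=D]
1: W B4 -> L0 miss wb->B0  d=D]
2: R B4 -> L0 hit  d=D]
3: W B2 -> L0 miss wb->B4  d=D]
4: R B0 -> L0 miss wb->B2  d=-]
5: R B5 -> L1 miss  d=-]
6: W B5 -> L1 hit  d=D]
7: W B5 -> L1 hit  d=D]
8: R B5 -> L1 hit  d=D]
9: R B5 -> L1 hit  d=D]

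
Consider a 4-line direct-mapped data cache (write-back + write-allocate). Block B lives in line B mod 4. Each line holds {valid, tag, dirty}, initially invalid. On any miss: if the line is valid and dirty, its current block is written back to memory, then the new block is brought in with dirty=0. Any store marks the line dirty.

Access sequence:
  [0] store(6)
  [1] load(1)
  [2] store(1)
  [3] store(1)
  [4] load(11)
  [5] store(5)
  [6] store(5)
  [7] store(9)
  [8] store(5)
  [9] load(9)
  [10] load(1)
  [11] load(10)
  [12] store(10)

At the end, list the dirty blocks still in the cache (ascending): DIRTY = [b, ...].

  0 | W B6 → L2 miss [D]
  1 | R B1 → L1 miss [-]
  2 | W B1 → L1 hit [D]
  3 | W B1 → L1 hit [D]
  4 | R B11 → L3 miss [-]
  5 | W B5 → L1 miss wb→B1 [D]
  6 | W B5 → L1 hit [D]
  7 | W B9 → L1 miss wb→B5 [D]
  8 | W B5 → L1 miss wb→B9 [D]
  9 | R B9 → L1 miss wb→B5 [-]
  10 | R B1 → L1 miss [-]
  11 | R B10 → L2 miss wb→B6 [-]
  12 | W B10 → L2 hit [D]

DIRTY = [10]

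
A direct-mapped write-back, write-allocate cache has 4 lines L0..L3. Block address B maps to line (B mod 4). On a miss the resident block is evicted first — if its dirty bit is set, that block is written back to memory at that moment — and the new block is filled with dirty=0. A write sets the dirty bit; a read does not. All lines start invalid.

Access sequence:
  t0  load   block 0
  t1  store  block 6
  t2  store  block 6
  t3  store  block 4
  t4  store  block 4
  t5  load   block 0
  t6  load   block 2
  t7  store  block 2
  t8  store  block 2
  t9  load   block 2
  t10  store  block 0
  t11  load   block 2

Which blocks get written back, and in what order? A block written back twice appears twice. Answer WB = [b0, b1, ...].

WB = [4, 6]

0: R B0 → L0 miss [-]
1: W B6 → L2 miss [D]
2: W B6 → L2 hit [D]
3: W B4 → L0 miss [D]
4: W B4 → L0 hit [D]
5: R B0 → L0 miss wb→B4 [-]
6: R B2 → L2 miss wb→B6 [-]
7: W B2 → L2 hit [D]
8: W B2 → L2 hit [D]
9: R B2 → L2 hit [D]
10: W B0 → L0 hit [D]
11: R B2 → L2 hit [D]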